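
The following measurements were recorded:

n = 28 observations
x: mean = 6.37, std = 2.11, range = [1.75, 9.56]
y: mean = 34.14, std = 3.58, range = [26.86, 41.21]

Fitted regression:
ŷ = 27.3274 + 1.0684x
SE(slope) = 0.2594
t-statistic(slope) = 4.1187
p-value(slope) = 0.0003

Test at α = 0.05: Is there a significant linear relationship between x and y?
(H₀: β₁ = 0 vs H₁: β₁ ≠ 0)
Since p-value = 0.0003 < α = 0.05, reject H₀ — the slope is significantly different from 0.

Hypothesis test for the slope coefficient:

H₀: β₁ = 0 (no linear relationship)
H₁: β₁ ≠ 0 (linear relationship exists)

Test statistic: t = β̂₁ / SE(β̂₁) = 1.0684 / 0.2594 = 4.1187

With df = 26, the two-sided p-value for |t| = 4.1187 is 0.0003.

Decision rule: reject H₀ if p-value < α.
p-value = 0.0003 < α = 0.05 → reject H₀.

There is sufficient evidence at the 5% significance level to conclude that a linear relationship exists between x and y.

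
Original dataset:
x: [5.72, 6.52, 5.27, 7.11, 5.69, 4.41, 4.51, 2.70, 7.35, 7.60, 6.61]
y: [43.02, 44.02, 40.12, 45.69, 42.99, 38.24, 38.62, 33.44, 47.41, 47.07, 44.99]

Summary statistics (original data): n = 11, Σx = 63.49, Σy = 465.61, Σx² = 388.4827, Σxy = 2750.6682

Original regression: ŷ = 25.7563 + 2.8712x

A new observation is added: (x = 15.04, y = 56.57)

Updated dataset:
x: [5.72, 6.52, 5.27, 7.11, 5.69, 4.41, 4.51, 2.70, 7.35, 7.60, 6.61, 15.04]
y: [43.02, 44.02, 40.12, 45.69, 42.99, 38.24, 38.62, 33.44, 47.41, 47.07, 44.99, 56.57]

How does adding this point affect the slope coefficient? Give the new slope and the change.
New slope β₁ = 1.8284 versus 2.8712 before: a change of -1.0428 (-36.3%).

x = 15.04 lies well outside the original x-range [2.70, 7.60] (x̄ ≈ 5.77), so this observation has high leverage and can move the slope substantially.

Step 1: Update the sums with the new point (n goes from 11 to 12)
Σx  = 63.49 + 15.04 = 78.53
Σy  = 465.61 + 56.57 = 522.18
Σx² = 388.4827 + 15.04² = 388.4827 + 226.2016 = 614.6843
Σxy = 2750.6682 + 15.04×56.57 = 2750.6682 + 850.8128 = 3601.4810

Step 2: Recompute the slope with b₁ = (nΣxy − ΣxΣy) / (nΣx² − (Σx)²)
Numerator   = 12×3601.4810 − 78.53×522.18 = 43217.7720 − 41006.7954 = 2210.9766
Denominator = 12×614.6843 − 78.53² = 7376.2116 − 6166.9609 = 1209.2507
b₁(new) = 2210.9766 / 1209.2507 = 1.8284

(Same formula on the original sums: (11×2750.6682 − 63.49×465.61) / (11×388.4827 − 63.49²) = 695.7713 / 242.3296 = 2.8712, matching the given fit.)

Step 3: Change in slope
Δβ₁ = 1.8284 − 2.8712 = -1.0428
Relative change = -1.0428 / 2.8712 × 100% = -36.3%
→ the slope decreases when the point is added.

Because the point sits below the extension of the original line at a high-leverage x, it tilts the fit down.
In practice: refit with and without it and report both if conclusions differ.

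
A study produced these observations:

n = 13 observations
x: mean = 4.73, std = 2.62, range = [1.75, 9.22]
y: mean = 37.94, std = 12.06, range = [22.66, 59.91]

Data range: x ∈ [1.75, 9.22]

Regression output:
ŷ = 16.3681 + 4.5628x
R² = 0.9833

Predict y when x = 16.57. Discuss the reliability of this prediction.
ŷ = 91.9737, but this is extrapolation (above the data range [1.75, 9.22]) and may be unreliable.

Prediction calculation:
ŷ = 16.3681 + 4.5628 × 16.57
ŷ = 91.9737

Reliability:
- Data range: x ∈ [1.75, 9.22]
- Prediction point: x = 16.57 is 7.35 units above the observed range → this is EXTRAPOLATION, not interpolation

Why that matters here:
- The linear relationship may not hold outside the observed range
- R² describes fit only over the sampled x values; it says nothing about behaviour beyond them
- There are no observations near this x to validate the fitted line there

A defensible statement: 'if the linear trend continued to x = 16.57, y would be about 91.9737' — the premise is untested.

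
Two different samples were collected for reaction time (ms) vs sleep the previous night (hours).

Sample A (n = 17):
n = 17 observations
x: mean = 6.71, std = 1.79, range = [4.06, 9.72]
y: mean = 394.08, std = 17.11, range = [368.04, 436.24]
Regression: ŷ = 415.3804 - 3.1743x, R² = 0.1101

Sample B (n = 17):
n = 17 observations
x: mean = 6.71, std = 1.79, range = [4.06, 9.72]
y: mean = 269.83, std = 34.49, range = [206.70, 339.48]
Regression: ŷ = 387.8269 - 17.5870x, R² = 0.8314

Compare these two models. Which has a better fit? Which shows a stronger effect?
Model B has the better fit (R² = 0.8314 vs 0.1101). Model B shows the stronger effect (|β₁| = 17.5870 vs 3.1743).

Model Comparison:

Goodness of fit (R²):
- Model A: R² = 0.1101 → 11.01% of variance in reaction time explained
- Model B: R² = 0.8314 → 83.14% of variance in reaction time explained
- 0.8314 > 0.1101 → Model B has the better fit

Which has the larger per-hour effect? (|β₁|)
- Model A: β₁ = -3.1743 → predicted reaction time falls 3.1743 ms per additional hour of sleep
- Model B: β₁ = -17.5870 → predicted reaction time falls 17.5870 ms per additional hour of sleep
- |-3.1743| < |-17.5870| → Model B shows the stronger marginal effect

Note: The two samples could reflect different populations, time periods, or measurement quality.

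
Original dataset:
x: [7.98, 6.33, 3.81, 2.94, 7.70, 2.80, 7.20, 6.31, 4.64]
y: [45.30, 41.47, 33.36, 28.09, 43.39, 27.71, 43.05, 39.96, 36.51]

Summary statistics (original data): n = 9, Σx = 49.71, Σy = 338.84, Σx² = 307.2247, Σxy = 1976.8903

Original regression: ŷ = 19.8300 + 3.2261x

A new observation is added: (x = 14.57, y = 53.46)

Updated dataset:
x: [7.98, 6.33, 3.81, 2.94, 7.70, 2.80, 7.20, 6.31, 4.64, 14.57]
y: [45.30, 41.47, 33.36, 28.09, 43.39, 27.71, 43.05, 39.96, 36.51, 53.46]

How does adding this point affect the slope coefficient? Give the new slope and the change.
Adding the point moves β₁ from 3.2261 to 2.2019, i.e. it decreases by 1.0242 (-31.7%).

The new point has HIGH LEVERAGE: x = 14.57 is far from the original mean x̄ = 49.71/9 ≈ 5.52 (original range [2.80, 7.98]).

Step 1: Update the sums with the new point (n goes from 9 to 10)
Σx  = 49.71 + 14.57 = 64.28
Σy  = 338.84 + 53.46 = 392.30
Σx² = 307.2247 + 14.57² = 307.2247 + 212.2849 = 519.5096
Σxy = 1976.8903 + 14.57×53.46 = 1976.8903 + 778.9122 = 2755.8025

Step 2: Recompute the slope with b₁ = (nΣxy − ΣxΣy) / (nΣx² − (Σx)²)
Numerator   = 10×2755.8025 − 64.28×392.30 = 27558.0250 − 25217.0440 = 2340.9810
Denominator = 10×519.5096 − 64.28² = 5195.0960 − 4131.9184 = 1063.1776
b₁(new) = 2340.9810 / 1063.1776 = 2.2019

(Same formula on the original sums: (9×1976.8903 − 49.71×338.84) / (9×307.2247 − 49.71²) = 948.2763 / 293.9382 = 3.2261, matching the given fit.)

Step 3: Change in slope
Δβ₁ = 2.2019 − 3.2261 = -1.0242
Relative change = -1.0242 / 3.2261 × 100% = -31.7%
→ the slope decreases when the point is added.

A high-leverage point only changes the slope if it is off the original line; here y = 53.46 is below the original trend, so the slope decreases.
In practice: investigate whether it comes from the same population as the rest of the sample; examine leverage (hᵢ) and Cook's distance rather than deleting it automatically.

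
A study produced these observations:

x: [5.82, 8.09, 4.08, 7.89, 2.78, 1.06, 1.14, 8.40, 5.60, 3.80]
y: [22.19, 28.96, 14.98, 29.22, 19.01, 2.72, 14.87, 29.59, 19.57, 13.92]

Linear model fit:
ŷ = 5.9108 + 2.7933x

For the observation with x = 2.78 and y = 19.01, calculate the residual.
Residual = 5.3338

The residual is the difference between the actual value and the predicted value:

Residual = y - ŷ

Step 1: Calculate predicted value
ŷ = 5.9108 + 2.7933 × 2.78
ŷ = 13.6762

Step 2: Calculate residual
Residual = 19.01 - 13.6762
Residual = 5.3338

Sign check: y > ŷ, so the point is above the line and the fit underestimates here.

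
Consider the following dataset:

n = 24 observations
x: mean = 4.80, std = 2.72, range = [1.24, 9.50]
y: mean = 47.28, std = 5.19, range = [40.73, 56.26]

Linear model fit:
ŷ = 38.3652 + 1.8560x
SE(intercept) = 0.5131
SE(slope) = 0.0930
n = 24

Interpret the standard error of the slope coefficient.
SE(slope) = 0.0930 measures the uncertainty in the estimated slope. The coefficient is estimated precisely (SE/|β̂₁| = 5.0%).

SE(β̂₁) = 0.0930 says: if we drew many samples of n = 24 from the same population and refit each time, the fitted slopes would scatter with a standard deviation of roughly 0.0930 around the true β₁.

Relative precision:
- SE / |β̂₁| = 0.0930 / 1.8560 = 5.0%
- Rule of thumb (under 20%: precise; 20% to under 50%: moderately precise; 50% or more: imprecise) → precise

Link to the t-test: t = β̂₁ / SE(β̂₁) = 1.8560 / 0.0930 = 19.9570, the statistic for H₀: β₁ = 0.

What drives SE(β̂₁): wider spread of x values → smaller SE.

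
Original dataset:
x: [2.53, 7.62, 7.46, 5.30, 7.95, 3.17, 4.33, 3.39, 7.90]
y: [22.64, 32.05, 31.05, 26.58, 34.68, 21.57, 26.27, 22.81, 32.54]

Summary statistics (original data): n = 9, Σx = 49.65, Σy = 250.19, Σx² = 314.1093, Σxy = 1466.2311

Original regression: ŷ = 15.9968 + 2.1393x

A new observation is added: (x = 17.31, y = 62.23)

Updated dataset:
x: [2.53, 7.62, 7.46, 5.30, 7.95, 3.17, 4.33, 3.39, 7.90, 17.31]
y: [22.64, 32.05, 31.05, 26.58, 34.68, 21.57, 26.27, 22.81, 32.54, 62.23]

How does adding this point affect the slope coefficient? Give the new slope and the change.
Adding the point moves β₁ from 2.1393 to 2.7299, i.e. it increases by 0.5906 (+27.6%).

x = 17.31 lies well outside the original x-range [2.53, 7.95] (x̄ ≈ 5.52), so this observation has high leverage and can move the slope substantially.

Step 1: Update the sums with the new point (n goes from 9 to 10)
Σx  = 49.65 + 17.31 = 66.96
Σy  = 250.19 + 62.23 = 312.42
Σx² = 314.1093 + 17.31² = 314.1093 + 299.6361 = 613.7454
Σxy = 1466.2311 + 17.31×62.23 = 1466.2311 + 1077.2013 = 2543.4324

Step 2: Recompute the slope with b₁ = (nΣxy − ΣxΣy) / (nΣx² − (Σx)²)
Numerator   = 10×2543.4324 − 66.96×312.42 = 25434.3240 − 20919.6432 = 4514.6808
Denominator = 10×613.7454 − 66.96² = 6137.4540 − 4483.6416 = 1653.8124
b₁(new) = 4514.6808 / 1653.8124 = 2.7299

(Same formula on the original sums: (9×1466.2311 − 49.65×250.19) / (9×314.1093 − 49.65²) = 774.1464 / 361.8612 = 2.1393, matching the given fit.)

Step 3: Change in slope
Δβ₁ = 2.7299 − 2.1393 = +0.5906
Relative change = +0.5906 / 2.1393 × 100% = +27.6%
→ the slope increases when the point is added.

Because the point sits above the extension of the original line at a high-leverage x, it tilts the fit up.
In practice: check such a point for data-entry or measurement error; examine leverage (hᵢ) and Cook's distance rather than deleting it automatically.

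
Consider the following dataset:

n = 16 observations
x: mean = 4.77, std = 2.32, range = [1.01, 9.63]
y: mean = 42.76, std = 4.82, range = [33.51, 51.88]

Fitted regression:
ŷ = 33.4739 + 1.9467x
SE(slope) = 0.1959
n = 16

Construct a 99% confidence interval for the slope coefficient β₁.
The 99% CI for β₁ is (1.3635, 2.5299)

Confidence interval for the slope:

The 99% CI for β₁ is: β̂₁ ± t*(α/2, n-2) × SE(β̂₁)

Step 1: Find critical t-value
- Confidence level = 0.99
- Degrees of freedom = n - 2 = 16 - 2 = 14
- t*(α/2, 14) = 2.9768

Step 2: Calculate margin of error
Margin = 2.9768 × 0.1959 = 0.5832

Step 3: Construct interval
CI = 1.9467 ± 0.5832
CI = (1.3635, 2.5299)

Interpretation: intervals built this way capture the true β₁ in 99% of repeated samples; here the plausible range for the per-unit effect of x on y is 1.3635 to 2.5299.
Both endpoints are positive, so the data support a genuinely positive slope at this confidence level.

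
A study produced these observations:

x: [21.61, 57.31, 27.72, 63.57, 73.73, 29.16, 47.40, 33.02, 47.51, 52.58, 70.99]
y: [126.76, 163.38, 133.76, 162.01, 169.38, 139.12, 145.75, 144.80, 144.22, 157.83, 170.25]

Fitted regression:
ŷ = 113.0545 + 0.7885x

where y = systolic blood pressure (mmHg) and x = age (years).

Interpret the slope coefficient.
For each additional year of age, predicted blood pressure increases by approximately 0.7885 mmHg.

The slope β₁ = 0.7885 gives the rate at which the fitted blood pressure changes with age.

Interpretation:
- Age up by 1 year → predicted blood pressure increases by 0.7885 mmHg
- The effect is assumed constant over the observed range of x (linearity)

(β₀ = 113.0545 is the fitted value at x = 0 and is not part of the slope interpretation.)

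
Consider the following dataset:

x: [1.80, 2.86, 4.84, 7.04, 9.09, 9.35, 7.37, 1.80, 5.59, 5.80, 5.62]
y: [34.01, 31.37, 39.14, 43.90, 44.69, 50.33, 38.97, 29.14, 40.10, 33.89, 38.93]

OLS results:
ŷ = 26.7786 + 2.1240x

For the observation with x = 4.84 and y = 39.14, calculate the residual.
Residual = 2.0812

The residual is the difference between the actual value and the predicted value:

Residual = y - ŷ

Step 1: Calculate predicted value
ŷ = 26.7786 + 2.1240 × 4.84
ŷ = 37.0588

Step 2: Calculate residual
Residual = 39.14 - 37.0588
Residual = 2.0812

Interpretation: the model underestimates the actual value by 2.0812 at this point (positive residual → observation lies above the fitted line).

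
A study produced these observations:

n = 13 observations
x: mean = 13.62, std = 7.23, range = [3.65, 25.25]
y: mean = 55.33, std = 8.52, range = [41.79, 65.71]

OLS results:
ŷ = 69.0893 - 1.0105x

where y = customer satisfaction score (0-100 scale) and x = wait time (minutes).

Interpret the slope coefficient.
On average, satisfaction score is about 1.0105 points lower for every extra minute of wait time.

The slope β₁ = -1.0105 gives the rate at which the fitted satisfaction score changes with wait time.

Interpretation:
- Wait time up by 1 minute → predicted satisfaction score decreases by 1.0105 points
- The effect is assumed constant over the observed range of x (linearity)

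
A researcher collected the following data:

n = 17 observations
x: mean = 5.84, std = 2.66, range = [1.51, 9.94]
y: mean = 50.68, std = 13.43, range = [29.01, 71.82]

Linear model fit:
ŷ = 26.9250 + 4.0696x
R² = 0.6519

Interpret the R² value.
About 65.19% of the variability in y is accounted for by the regression on x (R² = 0.6519) — a moderate linear fit.

R² = 1 − SS_res/SS_tot compares the residual scatter to the total scatter of y about its mean.

Here R² = 0.6519:
- Explained: 65.19% of the variation in y
- Unexplained (residual): 100% − 65.19% = 34.81%
- Rule of thumb (below 0.3 weak; 0.3 to below 0.7 moderate; 0.7 and above strong) → moderate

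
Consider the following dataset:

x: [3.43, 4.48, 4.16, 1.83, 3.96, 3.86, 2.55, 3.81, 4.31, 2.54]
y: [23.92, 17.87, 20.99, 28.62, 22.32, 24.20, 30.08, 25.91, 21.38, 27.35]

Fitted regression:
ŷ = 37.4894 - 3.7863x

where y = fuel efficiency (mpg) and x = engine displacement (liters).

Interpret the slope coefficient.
An increase of one liter in engine displacement is associated with a 3.7863 mpg decrease in predicted fuel efficiency.

The slope coefficient β₁ = -3.7863 represents the marginal effect of engine displacement on fuel efficiency.

Interpretation:
- Engine displacement up by 1 liter → predicted fuel efficiency decreases by 3.7863 mpg
- This is a linear approximation: the same per-unit change is assumed across the whole observed x range
- The sign (−) gives the direction; the magnitude 3.7863 gives the size of the effect per liter

(β₀ = 37.4894 is the fitted value at x = 0 and is not part of the slope interpretation.)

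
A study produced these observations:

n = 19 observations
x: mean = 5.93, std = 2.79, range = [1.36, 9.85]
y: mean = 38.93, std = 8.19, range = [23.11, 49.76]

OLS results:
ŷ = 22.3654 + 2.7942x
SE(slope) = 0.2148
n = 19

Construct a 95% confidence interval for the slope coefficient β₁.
The 95% CI for β₁ is (2.3410, 3.2474)

Confidence interval for the slope:

The 95% CI for β₁ is: β̂₁ ± t*(α/2, n-2) × SE(β̂₁)

Step 1: Find critical t-value
- Confidence level = 0.95
- Degrees of freedom = n - 2 = 19 - 2 = 17
- t*(α/2, 17) = 2.1098

Step 2: Calculate margin of error
Margin = 2.1098 × 0.2148 = 0.4532

Step 3: Construct interval
CI = 2.7942 ± 0.4532
CI = (2.3410, 3.2474)

Interpretation: We are 95% confident that the true slope β₁ lies between 2.3410 and 3.2474.
The interval does not include 0, suggesting a significant linear relationship.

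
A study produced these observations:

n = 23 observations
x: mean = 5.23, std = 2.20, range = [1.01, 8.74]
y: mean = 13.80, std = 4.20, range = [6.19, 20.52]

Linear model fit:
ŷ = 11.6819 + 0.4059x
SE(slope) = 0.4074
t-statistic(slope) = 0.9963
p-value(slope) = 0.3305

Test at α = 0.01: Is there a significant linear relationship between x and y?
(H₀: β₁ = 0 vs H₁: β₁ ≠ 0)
Since p-value = 0.3305 ≥ α = 0.01, fail to reject H₀ — the slope is not significantly different from 0.

Hypothesis test for the slope coefficient:

H₀: β₁ = 0 (no linear relationship)
H₁: β₁ ≠ 0 (linear relationship exists)

Test statistic: t = β̂₁ / SE(β̂₁) = 0.4059 / 0.4074 = 0.9963

p = 0.3305: how often a slope estimate this far from 0 (in SE units) would arise by chance if β₁ were truly 0.

Decision rule: reject H₀ if p-value < α.
p-value = 0.3305 ≥ α = 0.01 → fail to reject H₀.

There is not sufficient evidence at the 1% significance level to conclude that a linear relationship exists between x and y.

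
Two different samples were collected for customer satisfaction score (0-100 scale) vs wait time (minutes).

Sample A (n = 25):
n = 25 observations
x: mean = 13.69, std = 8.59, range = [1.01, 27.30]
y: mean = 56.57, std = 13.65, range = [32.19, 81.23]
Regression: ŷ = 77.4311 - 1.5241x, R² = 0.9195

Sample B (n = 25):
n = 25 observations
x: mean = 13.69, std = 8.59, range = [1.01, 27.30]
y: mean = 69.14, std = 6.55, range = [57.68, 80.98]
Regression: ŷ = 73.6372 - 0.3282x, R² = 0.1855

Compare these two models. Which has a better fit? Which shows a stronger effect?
Model A has the better fit (R² = 0.9195 vs 0.1855). Model A shows the stronger effect (|β₁| = 1.5241 vs 0.3282).

Model Comparison:

Goodness of fit (R²):
- Model A: R² = 0.9195 → 91.95% of variance in satisfaction score explained
- Model B: R² = 0.1855 → 18.55% of variance in satisfaction score explained
- 0.9195 > 0.1855 → Model A has the better fit

Effect size (slope magnitude):
- Model A: β₁ = -1.5241 → predicted satisfaction score falls 1.5241 points per additional minute of wait time
- Model B: β₁ = -0.3282 → predicted satisfaction score falls 0.3282 points per additional minute of wait time
- |-1.5241| > |-0.3282| → Model A shows the stronger marginal effect

Note: R² measures how tightly points cluster around the line; β₁ measures how steep the line is — they answer different questions.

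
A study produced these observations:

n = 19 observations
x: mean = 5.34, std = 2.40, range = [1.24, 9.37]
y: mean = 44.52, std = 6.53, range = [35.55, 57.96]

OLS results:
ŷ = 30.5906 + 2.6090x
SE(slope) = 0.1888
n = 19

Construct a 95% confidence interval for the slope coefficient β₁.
The 95% CI for β₁ is (2.2107, 3.0073)

Confidence interval for the slope:

The 95% CI for β₁ is: β̂₁ ± t*(α/2, n-2) × SE(β̂₁)

Step 1: Find critical t-value
- Confidence level = 0.95
- Degrees of freedom = n - 2 = 19 - 2 = 17
- t*(α/2, 17) = 2.1098

Step 2: Calculate margin of error
Margin = 2.1098 × 0.1888 = 0.3983

Step 3: Construct interval
CI = 2.6090 ± 0.3983
CI = (2.2107, 3.0073)

Interpretation: intervals built this way capture the true β₁ in 95% of repeated samples; here the plausible range for the per-unit effect of x on y is 2.2107 to 3.0073.
Since 0 is outside the interval, a two-sided test at α = 0.05 would reject H₀: β₁ = 0.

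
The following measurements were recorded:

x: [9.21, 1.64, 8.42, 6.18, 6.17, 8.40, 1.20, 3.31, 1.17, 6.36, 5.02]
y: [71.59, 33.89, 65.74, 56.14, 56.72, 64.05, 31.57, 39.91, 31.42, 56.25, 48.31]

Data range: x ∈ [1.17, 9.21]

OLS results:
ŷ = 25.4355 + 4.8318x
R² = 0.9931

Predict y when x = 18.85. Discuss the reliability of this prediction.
The equation gives ŷ = 116.5149; however x = 18.85 is 9.64 units above the observed range, so this extrapolated value should not be trusted.

Prediction calculation:
ŷ = 25.4355 + 4.8318 × 18.85
ŷ = 116.5149

Reliability:
- Data range: x ∈ [1.17, 9.21]
- Prediction point: x = 18.85 is 9.64 units above the observed range → this is EXTRAPOLATION, not interpolation

Why that matters here:
- There are no observations near this x to validate the fitted line there
- Real relationships often flatten, saturate, or turn nonlinear at extremes

Report the number if required, but flag clearly that it is an extrapolation.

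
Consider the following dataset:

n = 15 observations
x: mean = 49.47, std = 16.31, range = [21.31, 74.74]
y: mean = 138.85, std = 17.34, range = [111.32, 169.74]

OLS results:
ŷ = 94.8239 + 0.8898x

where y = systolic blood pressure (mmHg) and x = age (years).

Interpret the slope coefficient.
An increase of one year in age is associated with a 0.8898 mmHg increase in predicted blood pressure.

The slope β₁ = 0.8898 gives the rate at which the fitted blood pressure changes with age.

Interpretation:
- Age up by 1 year → predicted blood pressure increases by 0.8898 mmHg
- This is a linear approximation: the same per-unit change is assumed across the whole observed x range

The intercept β₀ = 94.8239 is the predicted blood pressure when age = 0; since the smallest observed x is 21.31, this is an extrapolation and mainly anchors the line.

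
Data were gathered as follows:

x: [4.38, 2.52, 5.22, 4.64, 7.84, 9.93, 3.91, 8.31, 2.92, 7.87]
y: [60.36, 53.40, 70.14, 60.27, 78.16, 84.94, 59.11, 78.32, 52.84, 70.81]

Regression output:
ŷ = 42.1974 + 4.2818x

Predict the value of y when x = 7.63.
ŷ = 74.8675

Plug x = 7.63 into the fitted line:

ŷ = 42.1974 + 4.2818 × 7.63
ŷ = 42.1974 + 32.6701
ŷ = 74.8675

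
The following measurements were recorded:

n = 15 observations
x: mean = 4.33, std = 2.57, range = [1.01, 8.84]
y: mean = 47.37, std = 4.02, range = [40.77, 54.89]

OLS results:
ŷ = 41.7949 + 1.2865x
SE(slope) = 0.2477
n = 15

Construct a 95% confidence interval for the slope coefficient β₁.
The 95% CI for β₁ is (0.7514, 1.8216)

Confidence interval for the slope:

The 95% CI for β₁ is: β̂₁ ± t*(α/2, n-2) × SE(β̂₁)

Step 1: Find critical t-value
- Confidence level = 0.95
- Degrees of freedom = n - 2 = 15 - 2 = 13
- t*(α/2, 13) = 2.1604

Step 2: Calculate margin of error
Margin = 2.1604 × 0.2477 = 0.5351

Step 3: Construct interval
CI = 1.2865 ± 0.5351
CI = (0.7514, 1.8216)

Interpretation: intervals built this way capture the true β₁ in 95% of repeated samples; here the plausible range for the per-unit effect of x on y is 0.7514 to 1.8216.
The interval does not include 0, suggesting a significant linear relationship.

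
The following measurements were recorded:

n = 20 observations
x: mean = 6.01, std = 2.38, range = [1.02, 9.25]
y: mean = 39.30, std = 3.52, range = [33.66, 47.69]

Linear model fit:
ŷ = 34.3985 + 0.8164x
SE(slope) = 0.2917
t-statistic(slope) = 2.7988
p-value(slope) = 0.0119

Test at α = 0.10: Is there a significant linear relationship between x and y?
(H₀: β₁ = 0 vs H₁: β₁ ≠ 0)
Reject H₀: p-value = 0.0119 < α = 0.10. The linear relationship is significant at the 10% level.

Hypothesis test for the slope coefficient:

H₀: β₁ = 0 (no linear relationship)
H₁: β₁ ≠ 0 (linear relationship exists)

Test statistic: t = β̂₁ / SE(β̂₁) = 0.8164 / 0.2917 = 2.7988

The p-value (0.0119) is the probability, under H₀, of a t-statistic at least as extreme as |t| = 2.7988 (two-sided, df = n − 2 = 18).

Decision rule: reject H₀ if p-value < α.
p-value = 0.0119 < α = 0.10 → reject H₀.

Conclusion: the linear association between x and y is significant at the 10% level.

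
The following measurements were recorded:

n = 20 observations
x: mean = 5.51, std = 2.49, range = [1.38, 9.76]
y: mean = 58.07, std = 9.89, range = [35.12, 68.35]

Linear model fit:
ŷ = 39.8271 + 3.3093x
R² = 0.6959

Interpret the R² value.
About 69.59% of the variability in y is accounted for by the regression on x (R² = 0.6959) — a moderate linear fit.

R² = 1 − SS_res/SS_tot compares the residual scatter to the total scatter of y about its mean.

Here R² = 0.6959:
- Explained: 69.59% of the variation in y
- Unexplained (residual): 100% − 69.59% = 30.41%
- Rule of thumb (below 0.3 weak; 0.3 to below 0.7 moderate; 0.7 and above strong) → moderate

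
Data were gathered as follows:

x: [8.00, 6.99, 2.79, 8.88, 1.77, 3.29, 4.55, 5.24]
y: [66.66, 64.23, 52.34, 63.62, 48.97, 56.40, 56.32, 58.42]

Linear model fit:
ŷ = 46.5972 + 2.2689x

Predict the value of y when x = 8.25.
ŷ = 65.3156

To predict y for x = 8.25, substitute into the regression equation:

ŷ = 46.5972 + 2.2689 × 8.25
ŷ = 46.5972 + 18.7184
ŷ = 65.3156

This is the fitted mean response at that x — an individual observation would come with a wider prediction interval.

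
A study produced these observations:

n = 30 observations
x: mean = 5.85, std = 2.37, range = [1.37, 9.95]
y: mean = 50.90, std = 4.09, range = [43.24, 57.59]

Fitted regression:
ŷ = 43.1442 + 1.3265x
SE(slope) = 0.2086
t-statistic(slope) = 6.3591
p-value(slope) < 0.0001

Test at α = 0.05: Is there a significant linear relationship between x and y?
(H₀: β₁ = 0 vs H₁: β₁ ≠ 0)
Reject H₀: p-value < 0.0001 < α = 0.05. The linear relationship is significant at the 5% level.

Hypothesis test for the slope coefficient:

H₀: β₁ = 0 (no linear relationship)
H₁: β₁ ≠ 0 (linear relationship exists)

Test statistic: t = β̂₁ / SE(β̂₁) = 1.3265 / 0.2086 = 6.3591

With df = 28, the two-sided p-value for |t| = 6.3591 is <0.0001.

Decision rule: reject H₀ if p-value < α.
p-value < 0.0001 < α = 0.05 → reject H₀.

Conclusion: the linear association between x and y is significant at the 5% level.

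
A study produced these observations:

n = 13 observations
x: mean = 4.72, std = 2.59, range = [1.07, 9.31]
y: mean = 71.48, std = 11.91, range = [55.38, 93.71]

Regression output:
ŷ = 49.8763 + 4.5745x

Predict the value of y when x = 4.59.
ŷ = 70.8733

Plug x = 4.59 into the fitted line:

ŷ = 49.8763 + 4.5745 × 4.59
ŷ = 49.8763 + 20.9970
ŷ = 70.8733

This is a point prediction; actual observations scatter around it by roughly the residual standard deviation.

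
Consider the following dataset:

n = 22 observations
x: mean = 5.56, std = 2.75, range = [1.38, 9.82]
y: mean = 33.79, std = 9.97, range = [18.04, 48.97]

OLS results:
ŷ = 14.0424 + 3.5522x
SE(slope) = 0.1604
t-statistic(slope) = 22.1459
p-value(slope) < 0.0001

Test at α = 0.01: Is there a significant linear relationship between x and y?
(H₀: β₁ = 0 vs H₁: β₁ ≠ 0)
Since p-value < 0.0001 < α = 0.01, reject H₀ — the slope is significantly different from 0.

Hypothesis test for the slope coefficient:

H₀: β₁ = 0 (no linear relationship)
H₁: β₁ ≠ 0 (linear relationship exists)

Test statistic: t = β̂₁ / SE(β̂₁) = 3.5522 / 0.1604 = 22.1459

With df = 20, the two-sided p-value for |t| = 22.1459 is <0.0001.

Decision rule: reject H₀ if p-value < α.
p-value < 0.0001 < α = 0.01 → reject H₀.

There is sufficient evidence at the 1% significance level to conclude that a linear relationship exists between x and y.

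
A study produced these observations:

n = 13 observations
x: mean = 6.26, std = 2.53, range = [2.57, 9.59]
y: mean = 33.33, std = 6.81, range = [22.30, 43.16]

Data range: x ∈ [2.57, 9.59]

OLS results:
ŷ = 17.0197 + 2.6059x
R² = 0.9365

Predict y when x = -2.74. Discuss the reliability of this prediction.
The equation gives ŷ = 9.8795; however x = -2.74 is 5.31 units below the observed range, so this extrapolated value should not be trusted.

Prediction calculation:
ŷ = 17.0197 + 2.6059 × (-2.74)
ŷ = 9.8795

Reliability:
- Data range: x ∈ [2.57, 9.59]
- Prediction point: x = -2.74 is 5.31 units below the observed range → this is EXTRAPOLATION, not interpolation

Why that matters here:
- There are no observations near this x to validate the fitted line there
- Real relationships often flatten, saturate, or turn nonlinear at extremes

The R² = 0.9365 only validates the fit within [2.57, 9.59]; treat ŷ = 9.8795 with caution.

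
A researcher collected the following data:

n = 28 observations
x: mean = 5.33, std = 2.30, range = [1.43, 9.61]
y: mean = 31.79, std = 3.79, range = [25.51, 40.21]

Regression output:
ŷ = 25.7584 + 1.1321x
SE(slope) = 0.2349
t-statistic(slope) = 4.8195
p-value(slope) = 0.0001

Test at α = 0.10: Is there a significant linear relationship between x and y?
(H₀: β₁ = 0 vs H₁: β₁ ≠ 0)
Reject H₀: p-value = 0.0001 < α = 0.10. The linear relationship is significant at the 10% level.

Hypothesis test for the slope coefficient:

H₀: β₁ = 0 (no linear relationship)
H₁: β₁ ≠ 0 (linear relationship exists)

Test statistic: t = β̂₁ / SE(β̂₁) = 1.1321 / 0.2349 = 4.8195

p = 0.0001: how often a slope estimate this far from 0 (in SE units) would arise by chance if β₁ were truly 0.

Decision rule: reject H₀ if p-value < α.
p-value = 0.0001 < α = 0.10 → reject H₀.

There is sufficient evidence at the 10% significance level to conclude that a linear relationship exists between x and y.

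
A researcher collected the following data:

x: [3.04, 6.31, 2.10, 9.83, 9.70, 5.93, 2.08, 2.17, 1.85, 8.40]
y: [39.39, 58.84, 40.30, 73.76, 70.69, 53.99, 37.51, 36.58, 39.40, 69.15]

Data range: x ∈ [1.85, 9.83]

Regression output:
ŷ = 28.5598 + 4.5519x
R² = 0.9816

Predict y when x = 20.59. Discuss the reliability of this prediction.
ŷ = 122.2834 (extrapolation — x = 20.59 lies outside [1.85, 9.83], so reliability is low).

Prediction calculation:
ŷ = 28.5598 + 4.5519 × 20.59
ŷ = 122.2834

Reliability:
- Data range: x ∈ [1.85, 9.83]
- Prediction point: x = 20.59 is 10.76 units above the observed range → this is EXTRAPOLATION, not interpolation

Why that matters here:
- Real relationships often flatten, saturate, or turn nonlinear at extremes
- There are no observations near this x to validate the fitted line there
- The standard error of prediction grows with (x − x̄)², and x = 20.59 is far from x̄ = 5.14

The R² = 0.9816 only validates the fit within [1.85, 9.83]; treat ŷ = 122.2834 with caution.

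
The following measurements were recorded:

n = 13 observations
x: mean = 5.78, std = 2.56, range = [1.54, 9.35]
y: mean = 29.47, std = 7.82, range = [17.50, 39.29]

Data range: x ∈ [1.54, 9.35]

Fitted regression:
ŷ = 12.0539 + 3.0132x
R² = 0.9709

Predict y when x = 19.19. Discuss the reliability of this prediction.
ŷ = 69.8772, but this is extrapolation (above the data range [1.54, 9.35]) and may be unreliable.

Prediction calculation:
ŷ = 12.0539 + 3.0132 × 19.19
ŷ = 69.8772

Reliability:
- Data range: x ∈ [1.54, 9.35]
- Prediction point: x = 19.19 is 9.84 units above the observed range → this is EXTRAPOLATION, not interpolation

Why that matters here:
- The linear relationship may not hold outside the observed range
- There are no observations near this x to validate the fitted line there

A defensible statement: 'if the linear trend continued to x = 19.19, y would be about 69.8772' — the premise is untested.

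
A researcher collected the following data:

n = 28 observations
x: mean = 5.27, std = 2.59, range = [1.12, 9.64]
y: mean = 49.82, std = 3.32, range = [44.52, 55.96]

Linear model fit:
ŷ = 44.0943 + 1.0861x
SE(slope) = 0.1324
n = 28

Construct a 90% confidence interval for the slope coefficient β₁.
The 90% CI for β₁ is (0.8603, 1.3119)

Confidence interval for the slope:

The 90% CI for β₁ is: β̂₁ ± t*(α/2, n-2) × SE(β̂₁)

Step 1: Find critical t-value
- Confidence level = 0.9
- Degrees of freedom = n - 2 = 28 - 2 = 26
- t*(α/2, 26) = 1.7056

Step 2: Calculate margin of error
Margin = 1.7056 × 0.1324 = 0.2258

Step 3: Construct interval
CI = 1.0861 ± 0.2258
CI = (0.8603, 1.3119)

Interpretation: We are 90% confident that the true slope β₁ lies between 0.8603 and 1.3119.
The interval does not include 0, suggesting a significant linear relationship.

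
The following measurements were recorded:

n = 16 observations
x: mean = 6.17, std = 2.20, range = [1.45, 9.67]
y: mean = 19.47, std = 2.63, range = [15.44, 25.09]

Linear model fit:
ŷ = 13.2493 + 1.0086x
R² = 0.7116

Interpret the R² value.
R² = 0.7116 means 71.16% of the variation in y is explained by the linear relationship with x. This indicates a strong fit.

R² (coefficient of determination) measures the proportion of variance in y explained by the regression model.

Here R² = 0.7116:
- Explained: 71.16% of the variation in y
- Unexplained (residual): 100% − 71.16% = 28.84%
- Rule of thumb (below 0.3 weak; 0.3 to below 0.7 moderate; 0.7 and above strong) → strong

Note: R² says nothing about causation, and a high R² does not by itself mean the linear form is appropriate — check the residuals.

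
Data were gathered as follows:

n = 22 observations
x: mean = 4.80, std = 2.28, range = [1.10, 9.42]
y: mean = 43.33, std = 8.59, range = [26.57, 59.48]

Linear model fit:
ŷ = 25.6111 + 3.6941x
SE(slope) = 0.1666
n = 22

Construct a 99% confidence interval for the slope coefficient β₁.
The 99% CI for β₁ is (3.2201, 4.1681)

Confidence interval for the slope:

The 99% CI for β₁ is: β̂₁ ± t*(α/2, n-2) × SE(β̂₁)

Step 1: Find critical t-value
- Confidence level = 0.99
- Degrees of freedom = n - 2 = 22 - 2 = 20
- t*(α/2, 20) = 2.8453

Step 2: Calculate margin of error
Margin = 2.8453 × 0.1666 = 0.4740

Step 3: Construct interval
CI = 3.6941 ± 0.4740
CI = (3.2201, 4.1681)

Interpretation: intervals built this way capture the true β₁ in 99% of repeated samples; here the plausible range for the per-unit effect of x on y is 3.2201 to 4.1681.
The interval does not include 0, suggesting a significant linear relationship.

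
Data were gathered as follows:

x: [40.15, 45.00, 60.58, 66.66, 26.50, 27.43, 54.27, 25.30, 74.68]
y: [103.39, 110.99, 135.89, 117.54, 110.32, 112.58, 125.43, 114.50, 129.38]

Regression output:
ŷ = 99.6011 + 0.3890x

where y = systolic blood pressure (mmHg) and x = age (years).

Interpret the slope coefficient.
An increase of one year in age is associated with a 0.3890 mmHg increase in predicted blood pressure.

The slope coefficient β₁ = 0.3890 represents the marginal effect of age on blood pressure.

Interpretation:
- Age up by 1 year → predicted blood pressure increases by 0.3890 mmHg
- The effect is assumed constant over the observed range of x (linearity)
- The sign (+) gives the direction; the magnitude 0.3890 gives the size of the effect per year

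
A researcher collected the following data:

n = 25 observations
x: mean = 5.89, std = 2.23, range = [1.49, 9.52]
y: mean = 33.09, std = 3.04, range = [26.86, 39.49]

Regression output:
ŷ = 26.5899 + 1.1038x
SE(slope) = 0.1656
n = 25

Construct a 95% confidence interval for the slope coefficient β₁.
The 95% CI for β₁ is (0.7612, 1.4464)

Confidence interval for the slope:

The 95% CI for β₁ is: β̂₁ ± t*(α/2, n-2) × SE(β̂₁)

Step 1: Find critical t-value
- Confidence level = 0.95
- Degrees of freedom = n - 2 = 25 - 2 = 23
- t*(α/2, 23) = 2.0687

Step 2: Calculate margin of error
Margin = 2.0687 × 0.1656 = 0.3426

Step 3: Construct interval
CI = 1.1038 ± 0.3426
CI = (0.7612, 1.4464)

Interpretation: each one-unit increase in x is associated with a change in mean y of between 0.7612 and 1.4464, with 95% confidence.
The interval does not include 0, suggesting a significant linear relationship.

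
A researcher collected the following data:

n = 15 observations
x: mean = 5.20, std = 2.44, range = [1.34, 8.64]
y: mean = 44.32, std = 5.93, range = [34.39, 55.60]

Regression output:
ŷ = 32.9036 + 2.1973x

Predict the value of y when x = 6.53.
ŷ = 47.2520

Plug x = 6.53 into the fitted line:

ŷ = 32.9036 + 2.1973 × 6.53
ŷ = 32.9036 + 14.3484
ŷ = 47.2520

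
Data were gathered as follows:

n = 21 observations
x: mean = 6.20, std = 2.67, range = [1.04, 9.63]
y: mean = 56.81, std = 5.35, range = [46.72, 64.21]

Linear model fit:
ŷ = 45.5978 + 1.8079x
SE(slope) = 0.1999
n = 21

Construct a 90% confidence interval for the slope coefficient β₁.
The 90% CI for β₁ is (1.4623, 2.1535)

Confidence interval for the slope:

The 90% CI for β₁ is: β̂₁ ± t*(α/2, n-2) × SE(β̂₁)

Step 1: Find critical t-value
- Confidence level = 0.9
- Degrees of freedom = n - 2 = 21 - 2 = 19
- t*(α/2, 19) = 1.7291

Step 2: Calculate margin of error
Margin = 1.7291 × 0.1999 = 0.3456

Step 3: Construct interval
CI = 1.8079 ± 0.3456
CI = (1.4623, 2.1535)

Interpretation: each one-unit increase in x is associated with a change in mean y of between 1.4623 and 2.1535, with 90% confidence.
Since 0 is outside the interval, a two-sided test at α = 0.10 would reject H₀: β₁ = 0.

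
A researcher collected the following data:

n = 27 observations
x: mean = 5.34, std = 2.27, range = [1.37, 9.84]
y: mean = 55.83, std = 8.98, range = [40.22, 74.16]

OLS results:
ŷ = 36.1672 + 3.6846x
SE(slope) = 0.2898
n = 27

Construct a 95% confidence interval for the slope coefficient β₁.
The 95% CI for β₁ is (3.0878, 4.2814)

Confidence interval for the slope:

The 95% CI for β₁ is: β̂₁ ± t*(α/2, n-2) × SE(β̂₁)

Step 1: Find critical t-value
- Confidence level = 0.95
- Degrees of freedom = n - 2 = 27 - 2 = 25
- t*(α/2, 25) = 2.0595

Step 2: Calculate margin of error
Margin = 2.0595 × 0.2898 = 0.5968

Step 3: Construct interval
CI = 3.6846 ± 0.5968
CI = (3.0878, 4.2814)

Interpretation: each one-unit increase in x is associated with a change in mean y of between 3.0878 and 4.2814, with 95% confidence.
Since 0 is outside the interval, a two-sided test at α = 0.05 would reject H₀: β₁ = 0.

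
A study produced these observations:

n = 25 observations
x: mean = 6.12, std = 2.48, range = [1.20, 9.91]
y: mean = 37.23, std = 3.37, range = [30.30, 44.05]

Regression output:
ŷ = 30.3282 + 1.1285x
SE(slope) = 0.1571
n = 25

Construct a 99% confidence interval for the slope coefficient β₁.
The 99% CI for β₁ is (0.6875, 1.5695)

Confidence interval for the slope:

The 99% CI for β₁ is: β̂₁ ± t*(α/2, n-2) × SE(β̂₁)

Step 1: Find critical t-value
- Confidence level = 0.99
- Degrees of freedom = n - 2 = 25 - 2 = 23
- t*(α/2, 23) = 2.8073

Step 2: Calculate margin of error
Margin = 2.8073 × 0.1571 = 0.4410

Step 3: Construct interval
CI = 1.1285 ± 0.4410
CI = (0.6875, 1.5695)

Interpretation: each one-unit increase in x is associated with a change in mean y of between 0.6875 and 1.5695, with 99% confidence.
Both endpoints are positive, so the data support a genuinely positive slope at this confidence level.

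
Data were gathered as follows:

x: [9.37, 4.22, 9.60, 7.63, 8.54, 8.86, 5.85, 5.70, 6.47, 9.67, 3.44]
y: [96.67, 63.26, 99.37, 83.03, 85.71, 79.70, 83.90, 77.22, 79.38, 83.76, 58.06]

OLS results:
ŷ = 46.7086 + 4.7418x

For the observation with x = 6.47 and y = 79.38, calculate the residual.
Residual = 1.9920

The residual is the difference between the actual value and the predicted value:

Residual = y - ŷ

Step 1: Calculate predicted value
ŷ = 46.7086 + 4.7418 × 6.47
ŷ = 77.3880

Step 2: Calculate residual
Residual = 79.38 - 77.3880
Residual = 1.9920

Sign check: y > ŷ, so the point is above the line and the fit underestimates here.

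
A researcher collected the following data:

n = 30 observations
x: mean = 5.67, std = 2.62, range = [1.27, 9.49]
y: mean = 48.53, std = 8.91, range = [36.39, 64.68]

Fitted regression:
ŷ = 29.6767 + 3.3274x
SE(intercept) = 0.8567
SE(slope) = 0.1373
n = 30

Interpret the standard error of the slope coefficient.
SE(slope) = 0.1373 measures the uncertainty in the estimated slope. The coefficient is estimated precisely (SE/|β̂₁| = 4.1%).

What SE measures:
- The standard error quantifies the sampling variability of the coefficient estimate
- It is the estimated standard deviation of β̂₁ across hypothetical repeated samples of the same size
- Smaller SE → more precise estimate

Relative precision:
- SE / |β̂₁| = 0.1373 / 3.3274 = 4.1%
- Rule of thumb (under 20%: precise; 20% to under 50%: moderately precise; 50% or more: imprecise) → precise

Link to interval estimation: a confidence interval for β₁ is β̂₁ ± t* × 0.1373, so SE sets the half-width per unit of t*.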